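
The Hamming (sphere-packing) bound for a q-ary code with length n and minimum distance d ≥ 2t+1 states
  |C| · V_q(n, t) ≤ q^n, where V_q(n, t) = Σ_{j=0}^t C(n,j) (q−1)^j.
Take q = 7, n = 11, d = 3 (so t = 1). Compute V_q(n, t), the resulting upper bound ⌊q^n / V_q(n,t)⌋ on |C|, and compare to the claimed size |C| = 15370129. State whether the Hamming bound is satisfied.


V_q(n, t) = 67, q^n = 1977326743, Hamming bound = 29512339, |C| = 15370129 ≤ bound (satisfied).

Step 1: Compute V_q(n, t) = Σ_{j=0}^1 C(n, j) (q−1)^j.
  j = 0: C(11,0)·(6)^0 = 1·1 = 1.
  j = 1: C(11,1)·(6)^1 = 11·6 = 66.
  V_q(n, t) = 1 + 66 = 67.
Step 2: q^n = 7^11 = 1977326743.
Step 3: Hamming bound ⌊q^n / V_q(n,t)⌋ = ⌊1977326743/67⌋ = 29512339.
Step 4: Compare |C| = 15370129 to 29512339: satisfied.
The claimed |C| lies below the Hamming bound.


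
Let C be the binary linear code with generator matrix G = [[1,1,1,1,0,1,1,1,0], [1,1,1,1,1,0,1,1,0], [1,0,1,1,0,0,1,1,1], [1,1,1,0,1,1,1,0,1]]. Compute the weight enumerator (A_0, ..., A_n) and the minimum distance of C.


Weight distribution: A_0 = 1, A_2 = 1, A_3 = 3, A_4 = 4, A_5 = 2, A_6 = 1, A_7 = 3, A_8 = 1. Minimum distance d = 2.

Enumerate all 2^4 = 16 messages m ∈ F_2^4.
For each, compute codeword c = mG in F_2^9, then tally its weight.
  m = 0000 → c = 000000000, weight = 0.
  m = 1000 → c = 111101110, weight = 7.
  m = 0100 → c = 111110110, weight = 7.
  m = 1100 → c = 000011000, weight = 2.
  m = 0010 → c = 101100111, weight = 6.
  m = 1010 → c = 010001001, weight = 3.
  m = 0110 → c = 010010001, weight = 3.
  m = 1110 → c = 101111111, weight = 8.
  m = 0001 → c = 111011101, weight = 7.
  m = 1001 → c = 000110011, weight = 4.
  m = 0101 → c = 000101011, weight = 4.
  m = 1101 → c = 111000101, weight = 5.
  m = 0011 → c = 010111010, weight = 5.
  m = 1011 → c = 101010100, weight = 4.
  m = 0111 → c = 101001100, weight = 4.
  m = 1111 → c = 010100010, weight = 3.
Tally weights:
  weight 0: 1 codewords.
  weight 2: 1 codewords.
  weight 3: 3 codewords.
  weight 4: 4 codewords.
  weight 5: 2 codewords.
  weight 6: 1 codewords.
  weight 7: 3 codewords.
  weight 8: 1 codewords.
Minimum distance d = smallest w > 0 with A_w > 0 = 2.
Sanity: Σ A_w = 16 = 2^4 = 16 ✓.


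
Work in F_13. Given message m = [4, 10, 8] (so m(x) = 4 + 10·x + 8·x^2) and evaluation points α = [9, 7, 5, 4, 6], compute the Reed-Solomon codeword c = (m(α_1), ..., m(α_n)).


c = [1, 11, 7, 3, 1]

Message polynomial: m(x) = 4 + 10·x + 8·x^2 (mod 13).
For each evaluation point α_i, compute m(α_i) mod 13:
  α_1 = 9: Horner steps 8 → 4 → 1, so m(9) = 1.
  α_2 = 7: Horner steps 8 → 1 → 11, so m(7) = 11.
  α_3 = 5: Horner steps 8 → 11 → 7, so m(5) = 7.
  α_4 = 4: Horner steps 8 → 3 → 3, so m(4) = 3.
  α_5 = 6: Horner steps 8 → 6 → 1, so m(6) = 1.
Codeword c = [1, 11, 7, 3, 1] ∈ F_13^5.


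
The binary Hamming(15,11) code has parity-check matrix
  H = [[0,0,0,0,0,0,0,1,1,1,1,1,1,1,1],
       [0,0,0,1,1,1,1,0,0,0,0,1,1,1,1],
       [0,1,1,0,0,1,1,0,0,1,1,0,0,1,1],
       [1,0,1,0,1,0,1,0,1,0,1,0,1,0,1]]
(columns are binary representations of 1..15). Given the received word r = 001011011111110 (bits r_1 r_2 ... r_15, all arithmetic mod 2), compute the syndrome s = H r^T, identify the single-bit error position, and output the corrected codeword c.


s = (1, 1, 1, 1)^T, error position = 15, corrected codeword c = 001011011111111

Compute s = H r^T mod 2 one row at a time:
  s_1 = 1 + 1 + 1 + 1 + 1 + 1 + 1 + 0 = 7 ≡ 1 (mod 2).
  s_2 = 0 + 1 + 1 + 0 + 1 + 1 + 1 + 0 = 5 ≡ 1 (mod 2).
  s_3 = 0 + 1 + 1 + 0 + 1 + 1 + 1 + 0 = 5 ≡ 1 (mod 2).
  s_4 = 0 + 1 + 1 + 0 + 1 + 1 + 1 + 0 = 5 ≡ 1 (mod 2).
s = (1, 1, 1, 1)^T — this equals column 15 of H (binary 1111), so error is at position 15.
Correct: flip bit 15 of r = 001011011111110 to get c = 001011011111111.


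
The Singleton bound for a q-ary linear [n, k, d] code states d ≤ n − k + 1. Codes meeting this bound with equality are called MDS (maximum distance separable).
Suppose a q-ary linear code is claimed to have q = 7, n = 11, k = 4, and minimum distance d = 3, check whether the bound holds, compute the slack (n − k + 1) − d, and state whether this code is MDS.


Singleton RHS = n − k + 1 = 8, slack = 5, bound satisfied, not MDS.

Singleton bound: d ≤ n − k + 1.
Here n = 11, k = 4, so n − k + 1 = 8.
Given d = 3, check d ≤ 8: YES.
Slack = (n − k + 1) − d = 5.
The code is NOT MDS (slack = 5 > 0).
Description: the claimed parameters are [11, 4, 3]_7; such a code would be non-MDS.


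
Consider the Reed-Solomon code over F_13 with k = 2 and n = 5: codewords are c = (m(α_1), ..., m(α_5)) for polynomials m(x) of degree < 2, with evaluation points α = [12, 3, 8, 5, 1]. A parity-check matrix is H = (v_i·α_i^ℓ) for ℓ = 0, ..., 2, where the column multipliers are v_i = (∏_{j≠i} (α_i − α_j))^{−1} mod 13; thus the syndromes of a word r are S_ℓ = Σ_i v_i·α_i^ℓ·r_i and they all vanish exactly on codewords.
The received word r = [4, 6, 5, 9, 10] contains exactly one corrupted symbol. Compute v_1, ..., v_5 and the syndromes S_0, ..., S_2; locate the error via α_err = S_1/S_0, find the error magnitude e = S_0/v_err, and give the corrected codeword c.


S = (8, 11, 7), error at position 2, error magnitude e = 3, c = [4, 3, 5, 9, 10].

Step 1: column multipliers v_i = (∏_{j≠i}(α_i − α_j))^{−1} mod 13.
  i = 1 (α = 12): (12−3)(12−8)(12−5)(12−1) = 9·4·7·11 = 2772 ≡ 3, so v_1 = 3^{−1} = 9 (mod 13).
  i = 2 (α = 3): (3−12)(3−8)(3−5)(3−1) = (−9)·(−5)·(−2)·2 = −180 ≡ 2, so v_2 = 2^{−1} = 7 (mod 13).
  i = 3 (α = 8): (8−12)(8−3)(8−5)(8−1) = (−4)·5·3·7 = −420 ≡ 9, so v_3 = 9^{−1} = 3 (mod 13).
  i = 4 (α = 5): (5−12)(5−3)(5−8)(5−1) = (−7)·2·(−3)·4 = 168 ≡ 12, so v_4 = 12^{−1} = 12 (mod 13).
  i = 5 (α = 1): (1−12)(1−3)(1−8)(1−5) = (−11)·(−2)·(−7)·(−4) = 616 ≡ 5, so v_5 = 5^{−1} = 8 (mod 13).
  v = [9, 7, 3, 12, 8].
Step 2: syndromes of r = [4, 6, 5, 9, 10] (all sums mod 13).
  S_0 = Σ v_i r_i = 9·4 + 7·6 + 3·5 + 12·9 + 8·10 = 281 ≡ 8.
  S_1 = Σ v_i α_i r_i = 9·12·4 + 7·3·6 + 3·8·5 + 12·5·9 + 8·1·10 = 1298 ≡ 11.
  α_i^2 mod 13 = [1, 9, 12, 12, 1].
  S_2 = Σ v_i α_i^2 r_i = 9·1·4 + 7·9·6 + 3·12·5 + 12·12·9 + 8·1·10 = 1970 ≡ 7.
  S = (8, 11, 7) ≠ 0, so r is not a codeword (an error is present).
Step 3: locate the error. For a single error e at position i, S_ℓ = v_i·e·α_i^ℓ, so α_err = S_1/S_0.
  S_0^{−1} = 8^{−1} = 5 (mod 13), so α_err = 11·5 = 55 ≡ 3 = α_2. Error position i = 2.
  Consistency check: S_2/S_1 = 7·6 = 42 ≡ 3 = α_err ✓ (single-error assumption holds).
Step 4: error magnitude e = S_0/v_2 = S_0·∏_{j≠2}(α_2 − α_j) = 8·2 = 16 ≡ 3 (mod 13).
Step 5: correct position 2: c_2 = r_2 − e = 6 − 3 ≡ 3 (mod 13). Hence c = [4, 3, 5, 9, 10].
  Check: interpolating c through the α_i gives m(x) = 7 + 3·x (degree < 2) with m(α_i) = c_i for every i, so c is indeed a codeword.


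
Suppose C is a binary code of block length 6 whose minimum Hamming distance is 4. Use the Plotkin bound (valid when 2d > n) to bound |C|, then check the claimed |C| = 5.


Plotkin bound M ≤ 4; given |C| = 5 > bound (violated).

Check applicability: 2d = 8, n = 6.
2d − n = 2 > 0, so Plotkin applies.
Compute d/(2d−n) = 4/2 ≈ 2.0000.
⌊d/(2d−n)⌋ = 2.
Plotkin bound: M ≤ 2·2 = 4.
Given |C| = 5, check: VIOLATED.
This |C| is above the Plotkin bound, so no binary code with n = 6, d = 4 and 5 codewords exists.


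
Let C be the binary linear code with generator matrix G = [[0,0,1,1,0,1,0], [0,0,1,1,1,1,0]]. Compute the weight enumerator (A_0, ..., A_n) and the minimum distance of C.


Weight distribution: A_0 = 1, A_1 = 1, A_3 = 1, A_4 = 1. Minimum distance d = 1.

Enumerate all 2^2 = 4 messages m ∈ F_2^2.
For each, compute codeword c = mG in F_2^7, then tally its weight.
  m = 00 → c = 0000000, weight = 0.
  m = 10 → c = 0011010, weight = 3.
  m = 01 → c = 0011110, weight = 4.
  m = 11 → c = 0000100, weight = 1.
Tally weights:
  weight 0: 1 codewords.
  weight 1: 1 codewords.
  weight 3: 1 codewords.
  weight 4: 1 codewords.
Minimum distance d = smallest w > 0 with A_w > 0 = 1.
Sanity: Σ A_w = 4 = 2^2 = 4 ✓.


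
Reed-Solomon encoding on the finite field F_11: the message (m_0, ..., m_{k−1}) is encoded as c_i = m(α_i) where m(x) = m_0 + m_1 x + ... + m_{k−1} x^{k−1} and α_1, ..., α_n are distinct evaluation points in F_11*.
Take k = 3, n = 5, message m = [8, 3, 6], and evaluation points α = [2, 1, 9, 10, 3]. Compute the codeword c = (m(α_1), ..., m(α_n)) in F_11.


c = [5, 6, 4, 0, 5]

Message polynomial: m(x) = 8 + 3·x + 6·x^2 (mod 11).
For each evaluation point α_i, compute m(α_i) mod 11:
  α_1 = 2: Horner steps 6 → 4 → 5, so m(2) = 5.
  α_2 = 1: Horner steps 6 → 9 → 6, so m(1) = 6.
  α_3 = 9: Horner steps 6 → 2 → 4, so m(9) = 4.
  α_4 = 10: Horner steps 6 → 8 → 0, so m(10) = 0.
  α_5 = 3: Horner steps 6 → 10 → 5, so m(3) = 5.
Codeword c = [5, 6, 4, 0, 5] ∈ F_11^5.


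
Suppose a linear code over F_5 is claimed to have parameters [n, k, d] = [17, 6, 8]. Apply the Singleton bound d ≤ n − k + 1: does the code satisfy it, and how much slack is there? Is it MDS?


Singleton RHS = n − k + 1 = 12, slack = 4, bound satisfied, not MDS.

Singleton bound: d ≤ n − k + 1.
Here n = 17, k = 6, so n − k + 1 = 12.
Given d = 8, check d ≤ 12: YES.
Slack = (n − k + 1) − d = 4.
The code is NOT MDS (slack = 4 > 0).
Description: the claimed parameters are [17, 6, 8]_5; such a code would be non-MDS.


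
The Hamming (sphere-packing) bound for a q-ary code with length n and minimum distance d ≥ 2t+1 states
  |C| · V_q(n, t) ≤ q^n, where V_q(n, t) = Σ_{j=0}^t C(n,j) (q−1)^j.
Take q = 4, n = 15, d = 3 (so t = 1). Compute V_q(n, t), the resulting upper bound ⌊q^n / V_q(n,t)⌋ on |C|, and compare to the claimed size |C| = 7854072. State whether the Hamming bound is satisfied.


V_q(n, t) = 46, q^n = 1073741824, Hamming bound = 23342213, |C| = 7854072 ≤ bound (satisfied).

Step 1: Compute V_q(n, t) = Σ_{j=0}^1 C(n, j) (q−1)^j.
  j = 0: C(15,0)·(3)^0 = 1·1 = 1.
  j = 1: C(15,1)·(3)^1 = 15·3 = 45.
  V_q(n, t) = 1 + 45 = 46.
Step 2: q^n = 4^15 = 1073741824.
Step 3: Hamming bound ⌊q^n / V_q(n,t)⌋ = ⌊1073741824/46⌋ = 23342213.
Step 4: Compare |C| = 7854072 to 23342213: satisfied.
The claimed |C| lies below the Hamming bound.


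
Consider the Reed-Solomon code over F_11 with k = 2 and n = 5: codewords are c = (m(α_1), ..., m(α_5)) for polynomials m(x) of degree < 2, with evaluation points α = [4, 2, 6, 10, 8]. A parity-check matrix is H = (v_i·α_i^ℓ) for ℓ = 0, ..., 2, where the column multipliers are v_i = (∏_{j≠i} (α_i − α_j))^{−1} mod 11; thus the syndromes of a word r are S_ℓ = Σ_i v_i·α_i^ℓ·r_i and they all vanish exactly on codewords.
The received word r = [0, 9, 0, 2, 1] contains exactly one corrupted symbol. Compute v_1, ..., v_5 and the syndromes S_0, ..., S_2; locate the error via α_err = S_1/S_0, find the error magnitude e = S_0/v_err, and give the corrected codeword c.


S = (4, 5, 9), error at position 1, error magnitude e = 1, c = [10, 9, 0, 2, 1].

Step 1: column multipliers v_i = (∏_{j≠i}(α_i − α_j))^{−1} mod 11.
  i = 1 (α = 4): (4−2)(4−6)(4−10)(4−8) = 2·(−2)·(−6)·(−4) = −96 ≡ 3, so v_1 = 3^{−1} = 4 (mod 11).
  i = 2 (α = 2): (2−4)(2−6)(2−10)(2−8) = (−2)·(−4)·(−8)·(−6) = 384 ≡ 10, so v_2 = 10^{−1} = 10 (mod 11).
  i = 3 (α = 6): (6−4)(6−2)(6−10)(6−8) = 2·4·(−4)·(−2) = 64 ≡ 9, so v_3 = 9^{−1} = 5 (mod 11).
  i = 4 (α = 10): (10−4)(10−2)(10−6)(10−8) = 6·8·4·2 = 384 ≡ 10, so v_4 = 10^{−1} = 10 (mod 11).
  i = 5 (α = 8): (8−4)(8−2)(8−6)(8−10) = 4·6·2·(−2) = −96 ≡ 3, so v_5 = 3^{−1} = 4 (mod 11).
  v = [4, 10, 5, 10, 4].
Step 2: syndromes of r = [0, 9, 0, 2, 1] (all sums mod 11).
  S_0 = Σ v_i r_i = 4·0 + 10·9 + 5·0 + 10·2 + 4·1 = 114 ≡ 4.
  S_1 = Σ v_i α_i r_i = 4·4·0 + 10·2·9 + 5·6·0 + 10·10·2 + 4·8·1 = 412 ≡ 5.
  α_i^2 mod 11 = [5, 4, 3, 1, 9].
  S_2 = Σ v_i α_i^2 r_i = 4·5·0 + 10·4·9 + 5·3·0 + 10·1·2 + 4·9·1 = 416 ≡ 9.
  S = (4, 5, 9) ≠ 0, so r is not a codeword (an error is present).
Step 3: locate the error. For a single error e at position i, S_ℓ = v_i·e·α_i^ℓ, so α_err = S_1/S_0.
  S_0^{−1} = 4^{−1} = 3 (mod 11), so α_err = 5·3 = 15 ≡ 4 = α_1. Error position i = 1.
  Consistency check: S_2/S_1 = 9·9 = 81 ≡ 4 = α_err ✓ (single-error assumption holds).
Step 4: error magnitude e = S_0/v_1 = S_0·∏_{j≠1}(α_1 − α_j) = 4·3 = 12 ≡ 1 (mod 11).
Step 5: correct position 1: c_1 = r_1 − e = 0 − 1 ≡ 10 (mod 11). Hence c = [10, 9, 0, 2, 1].
  Check: interpolating c through the α_i gives m(x) = 8 + 6·x (degree < 2) with m(α_i) = c_i for every i, so c is indeed a codeword.


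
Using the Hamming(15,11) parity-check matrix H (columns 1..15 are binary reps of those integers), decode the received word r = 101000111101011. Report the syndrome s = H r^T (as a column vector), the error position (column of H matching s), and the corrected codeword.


s = (0, 0, 1, 1)^T, error position = 3, corrected codeword c = 100000111101011

Compute s = H r^T mod 2 one row at a time:
  s_1 = 1 + 1 + 1 + 0 + 1 + 0 + 1 + 1 = 6 ≡ 0 (mod 2).
  s_2 = 0 + 0 + 0 + 1 + 1 + 0 + 1 + 1 = 4 ≡ 0 (mod 2).
  s_3 = 0 + 1 + 0 + 1 + 1 + 0 + 1 + 1 = 5 ≡ 1 (mod 2).
  s_4 = 1 + 1 + 0 + 1 + 1 + 0 + 0 + 1 = 5 ≡ 1 (mod 2).
s = (0, 0, 1, 1)^T — this equals column 3 of H (binary 0011), so error is at position 3.
Correct: flip bit 3 of r = 101000111101011 to get c = 100000111101011.


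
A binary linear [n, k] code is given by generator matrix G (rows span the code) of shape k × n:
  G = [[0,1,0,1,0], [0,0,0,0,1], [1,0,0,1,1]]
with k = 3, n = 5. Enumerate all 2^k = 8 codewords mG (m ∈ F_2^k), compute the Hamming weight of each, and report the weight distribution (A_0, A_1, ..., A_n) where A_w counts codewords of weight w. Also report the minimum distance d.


Weight distribution: A_0 = 1, A_1 = 1, A_2 = 3, A_3 = 3. Minimum distance d = 1.

Enumerate all 2^3 = 8 messages m ∈ F_2^3.
For each, compute codeword c = mG in F_2^5, then tally its weight.
  m = 000 → c = 00000, weight = 0.
  m = 100 → c = 01010, weight = 2.
  m = 010 → c = 00001, weight = 1.
  m = 110 → c = 01011, weight = 3.
  m = 001 → c = 10011, weight = 3.
  m = 101 → c = 11001, weight = 3.
  m = 011 → c = 10010, weight = 2.
  m = 111 → c = 11000, weight = 2.
Tally weights:
  weight 0: 1 codewords.
  weight 1: 1 codewords.
  weight 2: 3 codewords.
  weight 3: 3 codewords.
Minimum distance d = smallest w > 0 with A_w > 0 = 1.
Sanity: Σ A_w = 8 = 2^3 = 8 ✓.


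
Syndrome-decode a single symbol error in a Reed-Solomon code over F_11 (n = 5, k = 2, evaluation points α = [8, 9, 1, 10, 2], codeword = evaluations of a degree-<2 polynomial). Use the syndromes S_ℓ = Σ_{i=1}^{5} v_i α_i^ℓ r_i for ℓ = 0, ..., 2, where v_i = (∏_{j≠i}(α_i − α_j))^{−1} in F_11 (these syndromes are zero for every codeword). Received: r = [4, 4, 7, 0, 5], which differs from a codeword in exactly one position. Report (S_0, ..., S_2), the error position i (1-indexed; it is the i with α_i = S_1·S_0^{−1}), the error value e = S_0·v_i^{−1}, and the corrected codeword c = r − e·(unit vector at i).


S = (9, 4, 3), error at position 2, error magnitude e = 2, c = [4, 2, 7, 0, 5].

Step 1: column multipliers v_i = (∏_{j≠i}(α_i − α_j))^{−1} mod 11.
  i = 1 (α = 8): (8−9)(8−1)(8−10)(8−2) = (−1)·7·(−2)·6 = 84 ≡ 7, so v_1 = 7^{−1} = 8 (mod 11).
  i = 2 (α = 9): (9−8)(9−1)(9−10)(9−2) = 1·8·(−1)·7 = −56 ≡ 10, so v_2 = 10^{−1} = 10 (mod 11).
  i = 3 (α = 1): (1−8)(1−9)(1−10)(1−2) = (−7)·(−8)·(−9)·(−1) = 504 ≡ 9, so v_3 = 9^{−1} = 5 (mod 11).
  i = 4 (α = 10): (10−8)(10−9)(10−1)(10−2) = 2·1·9·8 = 144 ≡ 1, so v_4 = 1^{−1} = 1 (mod 11).
  i = 5 (α = 2): (2−8)(2−9)(2−1)(2−10) = (−6)·(−7)·1·(−8) = −336 ≡ 5, so v_5 = 5^{−1} = 9 (mod 11).
  v = [8, 10, 5, 1, 9].
Step 2: syndromes of r = [4, 4, 7, 0, 5] (all sums mod 11).
  S_0 = Σ v_i r_i = 8·4 + 10·4 + 5·7 + 1·0 + 9·5 = 152 ≡ 9.
  S_1 = Σ v_i α_i r_i = 8·8·4 + 10·9·4 + 5·1·7 + 1·10·0 + 9·2·5 = 741 ≡ 4.
  α_i^2 mod 11 = [9, 4, 1, 1, 4].
  S_2 = Σ v_i α_i^2 r_i = 8·9·4 + 10·4·4 + 5·1·7 + 1·1·0 + 9·4·5 = 663 ≡ 3.
  S = (9, 4, 3) ≠ 0, so r is not a codeword (an error is present).
Step 3: locate the error. For a single error e at position i, S_ℓ = v_i·e·α_i^ℓ, so α_err = S_1/S_0.
  S_0^{−1} = 9^{−1} = 5 (mod 11), so α_err = 4·5 = 20 ≡ 9 = α_2. Error position i = 2.
  Consistency check: S_2/S_1 = 3·3 = 9 ≡ 9 = α_err ✓ (single-error assumption holds).
Step 4: error magnitude e = S_0/v_2 = S_0·∏_{j≠2}(α_2 − α_j) = 9·10 = 90 ≡ 2 (mod 11).
Step 5: correct position 2: c_2 = r_2 − e = 4 − 2 ≡ 2 (mod 11). Hence c = [4, 2, 7, 0, 5].
  Check: interpolating c through the α_i gives m(x) = 9 + 9·x (degree < 2) with m(α_i) = c_i for every i, so c is indeed a codeword.


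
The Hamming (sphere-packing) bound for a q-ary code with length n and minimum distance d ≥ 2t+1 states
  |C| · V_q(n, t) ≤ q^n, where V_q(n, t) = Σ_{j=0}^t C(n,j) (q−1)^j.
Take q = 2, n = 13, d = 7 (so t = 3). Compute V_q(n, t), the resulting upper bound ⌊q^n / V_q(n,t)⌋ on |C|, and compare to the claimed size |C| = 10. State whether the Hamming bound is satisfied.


V_q(n, t) = 378, q^n = 8192, Hamming bound = 21, |C| = 10 ≤ bound (satisfied).

Step 1: Compute V_q(n, t) = Σ_{j=0}^3 C(n, j) (q−1)^j.
  j = 0: C(13,0)·(1)^0 = 1·1 = 1.
  j = 1: C(13,1)·(1)^1 = 13·1 = 13.
  j = 2: C(13,2)·(1)^2 = 78·1 = 78.
  j = 3: C(13,3)·(1)^3 = 286·1 = 286.
  V_q(n, t) = 1 + 13 + 78 + 286 = 378.
Step 2: q^n = 2^13 = 8192.
Step 3: Hamming bound ⌊q^n / V_q(n,t)⌋ = ⌊8192/378⌋ = 21.
Step 4: Compare |C| = 10 to 21: satisfied.
The claimed |C| lies below the Hamming bound.


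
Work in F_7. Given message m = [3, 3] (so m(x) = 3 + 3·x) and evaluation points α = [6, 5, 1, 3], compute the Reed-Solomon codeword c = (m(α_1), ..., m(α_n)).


c = [0, 4, 6, 5]

Message polynomial: m(x) = 3 + 3·x (mod 7).
For each evaluation point α_i, compute m(α_i) mod 7:
  α_1 = 6: Horner steps 3 → 0, so m(6) = 0.
  α_2 = 5: Horner steps 3 → 4, so m(5) = 4.
  α_3 = 1: Horner steps 3 → 6, so m(1) = 6.
  α_4 = 3: Horner steps 3 → 5, so m(3) = 5.
Codeword c = [0, 4, 6, 5] ∈ F_7^4.


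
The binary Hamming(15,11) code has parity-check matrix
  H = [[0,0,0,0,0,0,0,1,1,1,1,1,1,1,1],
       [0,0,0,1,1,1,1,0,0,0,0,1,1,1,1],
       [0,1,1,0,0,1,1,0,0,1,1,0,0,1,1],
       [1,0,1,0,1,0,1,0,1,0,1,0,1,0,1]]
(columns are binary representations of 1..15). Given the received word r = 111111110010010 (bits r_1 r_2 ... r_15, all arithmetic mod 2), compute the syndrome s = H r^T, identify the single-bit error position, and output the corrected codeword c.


s = (1, 1, 0, 1)^T, error position = 13, corrected codeword c = 111111110010110

Compute s = H r^T mod 2 one row at a time:
  s_1 = 1 + 0 + 0 + 1 + 0 + 0 + 1 + 0 = 3 ≡ 1 (mod 2).
  s_2 = 1 + 1 + 1 + 1 + 0 + 0 + 1 + 0 = 5 ≡ 1 (mod 2).
  s_3 = 1 + 1 + 1 + 1 + 0 + 1 + 1 + 0 = 6 ≡ 0 (mod 2).
  s_4 = 1 + 1 + 1 + 1 + 0 + 1 + 0 + 0 = 5 ≡ 1 (mod 2).
s = (1, 1, 0, 1)^T — this equals column 13 of H (binary 1101), so error is at position 13.
Correct: flip bit 13 of r = 111111110010010 to get c = 111111110010110.


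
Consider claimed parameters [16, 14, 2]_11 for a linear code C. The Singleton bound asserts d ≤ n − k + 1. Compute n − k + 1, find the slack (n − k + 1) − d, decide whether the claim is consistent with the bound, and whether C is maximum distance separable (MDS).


Singleton RHS = n − k + 1 = 3, slack = 1, bound satisfied, not MDS.

Singleton bound: d ≤ n − k + 1.
Here n = 16, k = 14, so n − k + 1 = 3.
Given d = 2, check d ≤ 3: YES.
Slack = (n − k + 1) − d = 1.
The code is NOT MDS (slack = 1 > 0).
Description: the claimed parameters are [16, 14, 2]_11; such a code would be non-MDS.


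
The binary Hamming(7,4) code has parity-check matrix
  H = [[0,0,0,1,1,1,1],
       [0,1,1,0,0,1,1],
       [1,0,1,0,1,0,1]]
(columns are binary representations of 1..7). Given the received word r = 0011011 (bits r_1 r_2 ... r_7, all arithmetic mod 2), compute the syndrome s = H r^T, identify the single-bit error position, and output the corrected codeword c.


s = (1, 1, 0)^T, error position = 6, corrected codeword c = 0011001

Compute s = H r^T mod 2 one row at a time:
  s_1 = 1 + 0 + 1 + 1 = 3 ≡ 1 (mod 2).
  s_2 = 0 + 1 + 1 + 1 = 3 ≡ 1 (mod 2).
  s_3 = 0 + 1 + 0 + 1 = 2 ≡ 0 (mod 2).
s = (1, 1, 0)^T — this equals column 6 of H (binary 110), so error is at position 6.
Correct: flip bit 6 of r = 0011011 to get c = 0011001.


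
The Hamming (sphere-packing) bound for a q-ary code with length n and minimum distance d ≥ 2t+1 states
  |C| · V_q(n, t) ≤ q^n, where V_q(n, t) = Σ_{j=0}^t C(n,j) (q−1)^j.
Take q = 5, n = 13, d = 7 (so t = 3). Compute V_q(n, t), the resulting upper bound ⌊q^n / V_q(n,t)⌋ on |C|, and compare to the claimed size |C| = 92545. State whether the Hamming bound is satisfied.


V_q(n, t) = 19605, q^n = 1220703125, Hamming bound = 62264, |C| = 92545 > bound (violated).

Step 1: Compute V_q(n, t) = Σ_{j=0}^3 C(n, j) (q−1)^j.
  j = 0: C(13,0)·(4)^0 = 1·1 = 1.
  j = 1: C(13,1)·(4)^1 = 13·4 = 52.
  j = 2: C(13,2)·(4)^2 = 78·16 = 1248.
  j = 3: C(13,3)·(4)^3 = 286·64 = 18304.
  V_q(n, t) = 1 + 52 + 1248 + 18304 = 19605.
Step 2: q^n = 5^13 = 1220703125.
Step 3: Hamming bound ⌊q^n / V_q(n,t)⌋ = ⌊1220703125/19605⌋ = 62264.
Step 4: Compare |C| = 92545 to 62264: violated.
The claimed |C| lies above the Hamming bound, so no 5-ary code of length 13 with d ≥ 7 can have 92545 codewords.


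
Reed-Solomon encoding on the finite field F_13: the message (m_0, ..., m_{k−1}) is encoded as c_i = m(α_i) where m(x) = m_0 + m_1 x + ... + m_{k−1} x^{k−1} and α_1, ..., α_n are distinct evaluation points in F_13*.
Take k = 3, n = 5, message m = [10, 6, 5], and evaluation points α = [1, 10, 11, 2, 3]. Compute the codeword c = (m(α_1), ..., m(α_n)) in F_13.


c = [8, 11, 5, 3, 8]

Message polynomial: m(x) = 10 + 6·x + 5·x^2 (mod 13).
For each evaluation point α_i, compute m(α_i) mod 13:
  α_1 = 1: Horner steps 5 → 11 → 8, so m(1) = 8.
  α_2 = 10: Horner steps 5 → 4 → 11, so m(10) = 11.
  α_3 = 11: Horner steps 5 → 9 → 5, so m(11) = 5.
  α_4 = 2: Horner steps 5 → 3 → 3, so m(2) = 3.
  α_5 = 3: Horner steps 5 → 8 → 8, so m(3) = 8.
Codeword c = [8, 11, 5, 3, 8] ∈ F_13^5.


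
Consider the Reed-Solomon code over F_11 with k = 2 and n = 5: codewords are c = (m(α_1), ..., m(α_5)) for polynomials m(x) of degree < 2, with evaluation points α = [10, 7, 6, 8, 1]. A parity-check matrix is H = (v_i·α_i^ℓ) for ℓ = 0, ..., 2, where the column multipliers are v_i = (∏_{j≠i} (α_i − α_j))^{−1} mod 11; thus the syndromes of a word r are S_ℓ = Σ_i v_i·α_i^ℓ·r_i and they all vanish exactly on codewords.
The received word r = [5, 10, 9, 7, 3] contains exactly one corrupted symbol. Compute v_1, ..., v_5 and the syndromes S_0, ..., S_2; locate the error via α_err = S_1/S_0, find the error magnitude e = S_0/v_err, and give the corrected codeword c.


S = (5, 2, 3), error at position 2, error magnitude e = 2, c = [5, 8, 9, 7, 3].

Step 1: column multipliers v_i = (∏_{j≠i}(α_i − α_j))^{−1} mod 11.
  i = 1 (α = 10): (10−7)(10−6)(10−8)(10−1) = 3·4·2·9 = 216 ≡ 7, so v_1 = 7^{−1} = 8 (mod 11).
  i = 2 (α = 7): (7−10)(7−6)(7−8)(7−1) = (−3)·1·(−1)·6 = 18 ≡ 7, so v_2 = 7^{−1} = 8 (mod 11).
  i = 3 (α = 6): (6−10)(6−7)(6−8)(6−1) = (−4)·(−1)·(−2)·5 = −40 ≡ 4, so v_3 = 4^{−1} = 3 (mod 11).
  i = 4 (α = 8): (8−10)(8−7)(8−6)(8−1) = (−2)·1·2·7 = −28 ≡ 5, so v_4 = 5^{−1} = 9 (mod 11).
  i = 5 (α = 1): (1−10)(1−7)(1−6)(1−8) = (−9)·(−6)·(−5)·(−7) = 1890 ≡ 9, so v_5 = 9^{−1} = 5 (mod 11).
  v = [8, 8, 3, 9, 5].
Step 2: syndromes of r = [5, 10, 9, 7, 3] (all sums mod 11).
  S_0 = Σ v_i r_i = 8·5 + 8·10 + 3·9 + 9·7 + 5·3 = 225 ≡ 5.
  S_1 = Σ v_i α_i r_i = 8·10·5 + 8·7·10 + 3·6·9 + 9·8·7 + 5·1·3 = 1641 ≡ 2.
  α_i^2 mod 11 = [1, 5, 3, 9, 1].
  S_2 = Σ v_i α_i^2 r_i = 8·1·5 + 8·5·10 + 3·3·9 + 9·9·7 + 5·1·3 = 1103 ≡ 3.
  S = (5, 2, 3) ≠ 0, so r is not a codeword (an error is present).
Step 3: locate the error. For a single error e at position i, S_ℓ = v_i·e·α_i^ℓ, so α_err = S_1/S_0.
  S_0^{−1} = 5^{−1} = 9 (mod 11), so α_err = 2·9 = 18 ≡ 7 = α_2. Error position i = 2.
  Consistency check: S_2/S_1 = 3·6 = 18 ≡ 7 = α_err ✓ (single-error assumption holds).
Step 4: error magnitude e = S_0/v_2 = S_0·∏_{j≠2}(α_2 − α_j) = 5·7 = 35 ≡ 2 (mod 11).
Step 5: correct position 2: c_2 = r_2 − e = 10 − 2 ≡ 8 (mod 11). Hence c = [5, 8, 9, 7, 3].
  Check: interpolating c through the α_i gives m(x) = 4 + 10·x (degree < 2) with m(α_i) = c_i for every i, so c is indeed a codeword.


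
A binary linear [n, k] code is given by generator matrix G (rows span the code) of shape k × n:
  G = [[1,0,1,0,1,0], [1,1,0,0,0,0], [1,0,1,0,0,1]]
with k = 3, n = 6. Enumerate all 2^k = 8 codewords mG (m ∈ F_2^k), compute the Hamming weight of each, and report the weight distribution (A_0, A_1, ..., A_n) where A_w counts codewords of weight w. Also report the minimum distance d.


Weight distribution: A_0 = 1, A_2 = 2, A_3 = 4, A_4 = 1. Minimum distance d = 2.

Enumerate all 2^3 = 8 messages m ∈ F_2^3.
For each, compute codeword c = mG in F_2^6, then tally its weight.
  m = 000 → c = 000000, weight = 0.
  m = 100 → c = 101010, weight = 3.
  m = 010 → c = 110000, weight = 2.
  m = 110 → c = 011010, weight = 3.
  m = 001 → c = 101001, weight = 3.
  m = 101 → c = 000011, weight = 2.
  m = 011 → c = 011001, weight = 3.
  m = 111 → c = 110011, weight = 4.
Tally weights:
  weight 0: 1 codewords.
  weight 2: 2 codewords.
  weight 3: 4 codewords.
  weight 4: 1 codewords.
Minimum distance d = smallest w > 0 with A_w > 0 = 2.
Sanity: Σ A_w = 8 = 2^3 = 8 ✓.


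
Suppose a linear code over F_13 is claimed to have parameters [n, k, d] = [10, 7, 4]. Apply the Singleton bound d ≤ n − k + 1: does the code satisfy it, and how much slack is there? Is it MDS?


Singleton RHS = n − k + 1 = 4, slack = 0, bound satisfied, MDS.

Singleton bound: d ≤ n − k + 1.
Here n = 10, k = 7, so n − k + 1 = 4.
Given d = 4, check d ≤ 4: YES.
Slack = (n − k + 1) − d = 0.
The code is MDS (slack = 0).
Description: the claimed parameters are [10, 7, 4]_13; such a code would be MDS (meets Singleton bound).


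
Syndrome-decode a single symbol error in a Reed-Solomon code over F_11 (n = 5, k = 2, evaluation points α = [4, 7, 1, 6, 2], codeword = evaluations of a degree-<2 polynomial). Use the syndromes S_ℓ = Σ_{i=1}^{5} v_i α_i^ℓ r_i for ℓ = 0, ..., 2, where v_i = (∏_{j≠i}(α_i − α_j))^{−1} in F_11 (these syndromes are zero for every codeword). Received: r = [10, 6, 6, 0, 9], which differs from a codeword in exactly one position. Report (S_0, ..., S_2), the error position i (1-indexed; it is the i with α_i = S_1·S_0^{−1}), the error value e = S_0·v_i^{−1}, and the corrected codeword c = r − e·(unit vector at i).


S = (7, 7, 7), error at position 3, error magnitude e = 3, c = [10, 6, 3, 0, 9].

Step 1: column multipliers v_i = (∏_{j≠i}(α_i − α_j))^{−1} mod 11.
  i = 1 (α = 4): (4−7)(4−1)(4−6)(4−2) = (−3)·3·(−2)·2 = 36 ≡ 3, so v_1 = 3^{−1} = 4 (mod 11).
  i = 2 (α = 7): (7−4)(7−1)(7−6)(7−2) = 3·6·1·5 = 90 ≡ 2, so v_2 = 2^{−1} = 6 (mod 11).
  i = 3 (α = 1): (1−4)(1−7)(1−6)(1−2) = (−3)·(−6)·(−5)·(−1) = 90 ≡ 2, so v_3 = 2^{−1} = 6 (mod 11).
  i = 4 (α = 6): (6−4)(6−7)(6−1)(6−2) = 2·(−1)·5·4 = −40 ≡ 4, so v_4 = 4^{−1} = 3 (mod 11).
  i = 5 (α = 2): (2−4)(2−7)(2−1)(2−6) = (−2)·(−5)·1·(−4) = −40 ≡ 4, so v_5 = 4^{−1} = 3 (mod 11).
  v = [4, 6, 6, 3, 3].
Step 2: syndromes of r = [10, 6, 6, 0, 9] (all sums mod 11).
  S_0 = Σ v_i r_i = 4·10 + 6·6 + 6·6 + 3·0 + 3·9 = 139 ≡ 7.
  S_1 = Σ v_i α_i r_i = 4·4·10 + 6·7·6 + 6·1·6 + 3·6·0 + 3·2·9 = 502 ≡ 7.
  α_i^2 mod 11 = [5, 5, 1, 3, 4].
  S_2 = Σ v_i α_i^2 r_i = 4·5·10 + 6·5·6 + 6·1·6 + 3·3·0 + 3·4·9 = 524 ≡ 7.
  S = (7, 7, 7) ≠ 0, so r is not a codeword (an error is present).
Step 3: locate the error. For a single error e at position i, S_ℓ = v_i·e·α_i^ℓ, so α_err = S_1/S_0.
  S_0^{−1} = 7^{−1} = 8 (mod 11), so α_err = 7·8 = 56 ≡ 1 = α_3. Error position i = 3.
  Consistency check: S_2/S_1 = 7·8 = 56 ≡ 1 = α_err ✓ (single-error assumption holds).
Step 4: error magnitude e = S_0/v_3 = S_0·∏_{j≠3}(α_3 − α_j) = 7·2 = 14 ≡ 3 (mod 11).
Step 5: correct position 3: c_3 = r_3 − e = 6 − 3 ≡ 3 (mod 11). Hence c = [10, 6, 3, 0, 9].
  Check: interpolating c through the α_i gives m(x) = 8 + 6·x (degree < 2) with m(α_i) = c_i for every i, so c is indeed a codeword.


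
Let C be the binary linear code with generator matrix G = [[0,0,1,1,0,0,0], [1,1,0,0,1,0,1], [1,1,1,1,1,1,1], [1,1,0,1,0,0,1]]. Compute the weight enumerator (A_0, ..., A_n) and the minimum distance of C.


Weight distribution: A_0 = 1, A_1 = 1, A_2 = 3, A_3 = 3, A_4 = 3, A_5 = 3, A_6 = 1, A_7 = 1. Minimum distance d = 1.

Enumerate all 2^4 = 16 messages m ∈ F_2^4.
For each, compute codeword c = mG in F_2^7, then tally its weight.
  m = 0000 → c = 0000000, weight = 0.
  m = 1000 → c = 0011000, weight = 2.
  m = 0100 → c = 1100101, weight = 4.
  m = 1100 → c = 1111101, weight = 6.
  m = 0010 → c = 1111111, weight = 7.
  m = 1010 → c = 1100111, weight = 5.
  m = 0110 → c = 0011010, weight = 3.
  m = 1110 → c = 0000010, weight = 1.
  m = 0001 → c = 1101001, weight = 4.
  m = 1001 → c = 1110001, weight = 4.
  m = 0101 → c = 0001100, weight = 2.
  m = 1101 → c = 0010100, weight = 2.
  m = 0011 → c = 0010110, weight = 3.
  m = 1011 → c = 0001110, weight = 3.
  m = 0111 → c = 1110011, weight = 5.
  m = 1111 → c = 1101011, weight = 5.
Tally weights:
  weight 0: 1 codewords.
  weight 1: 1 codewords.
  weight 2: 3 codewords.
  weight 3: 3 codewords.
  weight 4: 3 codewords.
  weight 5: 3 codewords.
  weight 6: 1 codewords.
  weight 7: 1 codewords.
Minimum distance d = smallest w > 0 with A_w > 0 = 1.
Sanity: Σ A_w = 16 = 2^4 = 16 ✓.


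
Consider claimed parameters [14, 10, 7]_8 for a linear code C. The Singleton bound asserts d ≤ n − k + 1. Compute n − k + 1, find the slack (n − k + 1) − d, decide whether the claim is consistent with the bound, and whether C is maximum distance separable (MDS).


Singleton RHS = n − k + 1 = 5, slack = -2, bound violated (no such code; not MDS).

Singleton bound: d ≤ n − k + 1.
Here n = 14, k = 10, so n − k + 1 = 5.
Given d = 7, check d ≤ 5: NO.
Slack = (n − k + 1) − d = -2.
The slack is negative: d = 7 exceeds n − k + 1 = 5 by 2, so the Singleton bound is violated and no linear [14, 10, 7]_8 code can exist. In particular it is not MDS (MDS requires d = n − k + 1 exactly).
Description: the claimed parameters are [14, 10, 7]_8; such a code would be impossible (violates the Singleton bound).


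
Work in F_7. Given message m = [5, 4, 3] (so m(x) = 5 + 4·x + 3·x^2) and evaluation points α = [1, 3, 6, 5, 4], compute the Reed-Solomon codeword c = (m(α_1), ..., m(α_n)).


c = [5, 2, 4, 2, 6]

Message polynomial: m(x) = 5 + 4·x + 3·x^2 (mod 7).
For each evaluation point α_i, compute m(α_i) mod 7:
  α_1 = 1: Horner steps 3 → 0 → 5, so m(1) = 5.
  α_2 = 3: Horner steps 3 → 6 → 2, so m(3) = 2.
  α_3 = 6: Horner steps 3 → 1 → 4, so m(6) = 4.
  α_4 = 5: Horner steps 3 → 5 → 2, so m(5) = 2.
  α_5 = 4: Horner steps 3 → 2 → 6, so m(4) = 6.
Codeword c = [5, 2, 4, 2, 6] ∈ F_7^5.


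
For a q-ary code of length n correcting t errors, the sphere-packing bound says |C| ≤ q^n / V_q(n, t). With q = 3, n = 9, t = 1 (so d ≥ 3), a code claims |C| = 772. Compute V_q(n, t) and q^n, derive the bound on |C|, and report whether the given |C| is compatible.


V_q(n, t) = 19, q^n = 19683, Hamming bound = 1035, |C| = 772 ≤ bound (satisfied).

Step 1: Compute V_q(n, t) = Σ_{j=0}^1 C(n, j) (q−1)^j.
  j = 0: C(9,0)·(2)^0 = 1·1 = 1.
  j = 1: C(9,1)·(2)^1 = 9·2 = 18.
  V_q(n, t) = 1 + 18 = 19.
Step 2: q^n = 3^9 = 19683.
Step 3: Hamming bound ⌊q^n / V_q(n,t)⌋ = ⌊19683/19⌋ = 1035.
Step 4: Compare |C| = 772 to 1035: satisfied.
The claimed |C| lies below the Hamming bound.


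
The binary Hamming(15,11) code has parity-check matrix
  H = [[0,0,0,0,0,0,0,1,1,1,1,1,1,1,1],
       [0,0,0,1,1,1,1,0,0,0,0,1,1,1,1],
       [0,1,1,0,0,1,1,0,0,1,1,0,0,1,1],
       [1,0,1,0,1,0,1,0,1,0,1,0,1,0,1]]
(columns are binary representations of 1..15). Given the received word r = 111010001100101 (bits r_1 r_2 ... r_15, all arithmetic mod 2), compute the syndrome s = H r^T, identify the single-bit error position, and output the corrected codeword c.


s = (0, 1, 0, 0)^T, error position = 4, corrected codeword c = 111110001100101

Compute s = H r^T mod 2 one row at a time:
  s_1 = 0 + 1 + 1 + 0 + 0 + 1 + 0 + 1 = 4 ≡ 0 (mod 2).
  s_2 = 0 + 1 + 0 + 0 + 0 + 1 + 0 + 1 = 3 ≡ 1 (mod 2).
  s_3 = 1 + 1 + 0 + 0 + 1 + 0 + 0 + 1 = 4 ≡ 0 (mod 2).
  s_4 = 1 + 1 + 1 + 0 + 1 + 0 + 1 + 1 = 6 ≡ 0 (mod 2).
s = (0, 1, 0, 0)^T — this equals column 4 of H (binary 0100), so error is at position 4.
Correct: flip bit 4 of r = 111010001100101 to get c = 111110001100101.


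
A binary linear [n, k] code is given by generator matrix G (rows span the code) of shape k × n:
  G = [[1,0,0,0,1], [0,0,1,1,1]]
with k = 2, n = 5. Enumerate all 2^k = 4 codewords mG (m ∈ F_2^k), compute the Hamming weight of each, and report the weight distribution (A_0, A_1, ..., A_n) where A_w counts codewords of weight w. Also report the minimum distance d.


Weight distribution: A_0 = 1, A_2 = 1, A_3 = 2. Minimum distance d = 2.

Enumerate all 2^2 = 4 messages m ∈ F_2^2.
For each, compute codeword c = mG in F_2^5, then tally its weight.
  m = 00 → c = 00000, weight = 0.
  m = 10 → c = 10001, weight = 2.
  m = 01 → c = 00111, weight = 3.
  m = 11 → c = 10110, weight = 3.
Tally weights:
  weight 0: 1 codewords.
  weight 2: 1 codewords.
  weight 3: 2 codewords.
Minimum distance d = smallest w > 0 with A_w > 0 = 2.
Sanity: Σ A_w = 4 = 2^2 = 4 ✓.


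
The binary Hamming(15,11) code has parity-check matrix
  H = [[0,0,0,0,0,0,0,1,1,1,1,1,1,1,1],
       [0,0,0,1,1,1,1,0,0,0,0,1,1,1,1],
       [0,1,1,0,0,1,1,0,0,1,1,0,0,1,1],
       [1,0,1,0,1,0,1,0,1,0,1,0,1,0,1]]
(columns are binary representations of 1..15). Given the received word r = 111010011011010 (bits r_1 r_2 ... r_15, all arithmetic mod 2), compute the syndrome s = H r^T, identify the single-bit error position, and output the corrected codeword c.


s = (1, 1, 0, 1)^T, error position = 13, corrected codeword c = 111010011011110

Compute s = H r^T mod 2 one row at a time:
  s_1 = 1 + 1 + 0 + 1 + 1 + 0 + 1 + 0 = 5 ≡ 1 (mod 2).
  s_2 = 0 + 1 + 0 + 0 + 1 + 0 + 1 + 0 = 3 ≡ 1 (mod 2).
  s_3 = 1 + 1 + 0 + 0 + 0 + 1 + 1 + 0 = 4 ≡ 0 (mod 2).
  s_4 = 1 + 1 + 1 + 0 + 1 + 1 + 0 + 0 = 5 ≡ 1 (mod 2).
s = (1, 1, 0, 1)^T — this equals column 13 of H (binary 1101), so error is at position 13.
Correct: flip bit 13 of r = 111010011011010 to get c = 111010011011110.


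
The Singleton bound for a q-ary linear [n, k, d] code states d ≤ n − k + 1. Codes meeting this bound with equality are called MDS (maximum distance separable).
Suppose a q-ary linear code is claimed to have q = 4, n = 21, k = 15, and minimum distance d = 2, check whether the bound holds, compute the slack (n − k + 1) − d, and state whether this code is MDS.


Singleton RHS = n − k + 1 = 7, slack = 5, bound satisfied, not MDS.

Singleton bound: d ≤ n − k + 1.
Here n = 21, k = 15, so n − k + 1 = 7.
Given d = 2, check d ≤ 7: YES.
Slack = (n − k + 1) − d = 5.
The code is NOT MDS (slack = 5 > 0).
Description: the claimed parameters are [21, 15, 2]_4; such a code would be non-MDS.


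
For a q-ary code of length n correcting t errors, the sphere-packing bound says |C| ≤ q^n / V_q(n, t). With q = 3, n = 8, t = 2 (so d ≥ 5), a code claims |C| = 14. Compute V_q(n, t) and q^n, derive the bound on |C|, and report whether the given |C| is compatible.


V_q(n, t) = 129, q^n = 6561, Hamming bound = 50, |C| = 14 ≤ bound (satisfied).

Step 1: Compute V_q(n, t) = Σ_{j=0}^2 C(n, j) (q−1)^j.
  j = 0: C(8,0)·(2)^0 = 1·1 = 1.
  j = 1: C(8,1)·(2)^1 = 8·2 = 16.
  j = 2: C(8,2)·(2)^2 = 28·4 = 112.
  V_q(n, t) = 1 + 16 + 112 = 129.
Step 2: q^n = 3^8 = 6561.
Step 3: Hamming bound ⌊q^n / V_q(n,t)⌋ = ⌊6561/129⌋ = 50.
Step 4: Compare |C| = 14 to 50: satisfied.
The claimed |C| lies below the Hamming bound.


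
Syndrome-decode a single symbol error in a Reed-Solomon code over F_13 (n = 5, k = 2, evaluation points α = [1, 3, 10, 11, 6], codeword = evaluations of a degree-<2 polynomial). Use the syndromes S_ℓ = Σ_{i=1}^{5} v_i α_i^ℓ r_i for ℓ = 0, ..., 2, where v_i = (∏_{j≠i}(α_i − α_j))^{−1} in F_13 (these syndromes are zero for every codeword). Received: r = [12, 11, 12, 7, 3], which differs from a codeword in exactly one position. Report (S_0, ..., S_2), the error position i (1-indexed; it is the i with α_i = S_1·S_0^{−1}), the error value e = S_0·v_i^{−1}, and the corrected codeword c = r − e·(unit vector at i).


S = (3, 4, 1), error at position 3, error magnitude e = 11, c = [12, 11, 1, 7, 3].

Step 1: column multipliers v_i = (∏_{j≠i}(α_i − α_j))^{−1} mod 13.
  i = 1 (α = 1): (1−3)(1−10)(1−11)(1−6) = (−2)·(−9)·(−10)·(−5) = 900 ≡ 3, so v_1 = 3^{−1} = 9 (mod 13).
  i = 2 (α = 3): (3−1)(3−10)(3−11)(3−6) = 2·(−7)·(−8)·(−3) = −336 ≡ 2, so v_2 = 2^{−1} = 7 (mod 13).
  i = 3 (α = 10): (10−1)(10−3)(10−11)(10−6) = 9·7·(−1)·4 = −252 ≡ 8, so v_3 = 8^{−1} = 5 (mod 13).
  i = 4 (α = 11): (11−1)(11−3)(11−10)(11−6) = 10·8·1·5 = 400 ≡ 10, so v_4 = 10^{−1} = 4 (mod 13).
  i = 5 (α = 6): (6−1)(6−3)(6−10)(6−11) = 5·3·(−4)·(−5) = 300 ≡ 1, so v_5 = 1^{−1} = 1 (mod 13).
  v = [9, 7, 5, 4, 1].
Step 2: syndromes of r = [12, 11, 12, 7, 3] (all sums mod 13).
  S_0 = Σ v_i r_i = 9·12 + 7·11 + 5·12 + 4·7 + 1·3 = 276 ≡ 3.
  S_1 = Σ v_i α_i r_i = 9·1·12 + 7·3·11 + 5·10·12 + 4·11·7 + 1·6·3 = 1265 ≡ 4.
  α_i^2 mod 13 = [1, 9, 9, 4, 10].
  S_2 = Σ v_i α_i^2 r_i = 9·1·12 + 7·9·11 + 5·9·12 + 4·4·7 + 1·10·3 = 1483 ≡ 1.
  S = (3, 4, 1) ≠ 0, so r is not a codeword (an error is present).
Step 3: locate the error. For a single error e at position i, S_ℓ = v_i·e·α_i^ℓ, so α_err = S_1/S_0.
  S_0^{−1} = 3^{−1} = 9 (mod 13), so α_err = 4·9 = 36 ≡ 10 = α_3. Error position i = 3.
  Consistency check: S_2/S_1 = 1·10 = 10 ≡ 10 = α_err ✓ (single-error assumption holds).
Step 4: error magnitude e = S_0/v_3 = S_0·∏_{j≠3}(α_3 − α_j) = 3·8 = 24 ≡ 11 (mod 13).
Step 5: correct position 3: c_3 = r_3 − e = 12 − 11 ≡ 1 (mod 13). Hence c = [12, 11, 1, 7, 3].
  Check: interpolating c through the α_i gives m(x) = 6 + 6·x (degree < 2) with m(α_i) = c_i for every i, so c is indeed a codeword.


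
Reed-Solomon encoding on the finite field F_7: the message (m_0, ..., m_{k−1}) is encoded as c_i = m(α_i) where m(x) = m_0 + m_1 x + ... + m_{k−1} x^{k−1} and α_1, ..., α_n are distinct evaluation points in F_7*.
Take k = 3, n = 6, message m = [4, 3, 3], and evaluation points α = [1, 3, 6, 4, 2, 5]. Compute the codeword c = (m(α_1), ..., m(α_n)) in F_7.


c = [3, 5, 4, 1, 1, 3]

Message polynomial: m(x) = 4 + 3·x + 3·x^2 (mod 7).
For each evaluation point α_i, compute m(α_i) mod 7:
  α_1 = 1: Horner steps 3 → 6 → 3, so m(1) = 3.
  α_2 = 3: Horner steps 3 → 5 → 5, so m(3) = 5.
  α_3 = 6: Horner steps 3 → 0 → 4, so m(6) = 4.
  α_4 = 4: Horner steps 3 → 1 → 1, so m(4) = 1.
  α_5 = 2: Horner steps 3 → 2 → 1, so m(2) = 1.
  α_6 = 5: Horner steps 3 → 4 → 3, so m(5) = 3.
Codeword c = [3, 5, 4, 1, 1, 3] ∈ F_7^6.
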